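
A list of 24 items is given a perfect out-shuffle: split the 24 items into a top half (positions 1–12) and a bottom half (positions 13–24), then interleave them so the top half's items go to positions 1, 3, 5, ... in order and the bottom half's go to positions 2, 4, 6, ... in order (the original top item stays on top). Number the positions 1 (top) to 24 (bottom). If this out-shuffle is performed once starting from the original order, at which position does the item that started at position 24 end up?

24

Position 24 is a fixed point of every out-shuffle, so the item never moves.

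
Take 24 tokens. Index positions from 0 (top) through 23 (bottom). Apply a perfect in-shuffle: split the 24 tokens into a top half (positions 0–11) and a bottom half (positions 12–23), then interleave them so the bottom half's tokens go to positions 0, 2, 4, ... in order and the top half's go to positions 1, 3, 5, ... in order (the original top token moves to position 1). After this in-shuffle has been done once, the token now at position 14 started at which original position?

Work backwards from position 14, undoing one in-shuffle at a time:
14 ← 19
So the token now at position 14 started at position 19.

19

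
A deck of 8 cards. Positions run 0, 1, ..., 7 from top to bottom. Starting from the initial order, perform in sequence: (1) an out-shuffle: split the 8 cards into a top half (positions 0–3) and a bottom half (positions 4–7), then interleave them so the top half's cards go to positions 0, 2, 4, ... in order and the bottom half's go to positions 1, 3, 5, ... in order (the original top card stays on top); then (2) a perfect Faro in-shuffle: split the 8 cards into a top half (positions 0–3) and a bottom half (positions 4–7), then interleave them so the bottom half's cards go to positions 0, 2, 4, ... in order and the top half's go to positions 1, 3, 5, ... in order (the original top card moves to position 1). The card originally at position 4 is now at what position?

3

Track the card from position 4 forward through each operation:
  after op 1 (out-shuffle): 4 → 1
  after op 2 (in-shuffle): 1 → 3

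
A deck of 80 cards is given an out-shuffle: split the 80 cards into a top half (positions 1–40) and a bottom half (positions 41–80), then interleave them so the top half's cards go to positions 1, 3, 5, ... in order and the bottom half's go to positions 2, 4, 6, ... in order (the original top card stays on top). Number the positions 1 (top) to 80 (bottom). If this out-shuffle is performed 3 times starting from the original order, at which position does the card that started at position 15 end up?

34

Track the card's position through each out-shuffle:
15 → 29 → 57 → 34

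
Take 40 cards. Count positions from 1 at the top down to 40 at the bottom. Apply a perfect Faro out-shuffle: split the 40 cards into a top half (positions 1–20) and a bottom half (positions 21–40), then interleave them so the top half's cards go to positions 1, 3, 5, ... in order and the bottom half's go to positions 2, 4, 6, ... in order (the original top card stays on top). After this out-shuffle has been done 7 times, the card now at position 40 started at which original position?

Work backwards from position 40, undoing one out-shuffle at a time:
40 ← 40 ← 40 ← 40 ← 40 ← 40 ← 40 ← 40
So the card now at position 40 started at position 40.

40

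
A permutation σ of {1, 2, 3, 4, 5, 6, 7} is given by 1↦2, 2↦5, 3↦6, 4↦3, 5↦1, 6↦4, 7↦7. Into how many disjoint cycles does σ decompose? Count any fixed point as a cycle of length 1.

Cycle decomposition: (1 2 5) (3 6 4) (7).
3 cycles.

3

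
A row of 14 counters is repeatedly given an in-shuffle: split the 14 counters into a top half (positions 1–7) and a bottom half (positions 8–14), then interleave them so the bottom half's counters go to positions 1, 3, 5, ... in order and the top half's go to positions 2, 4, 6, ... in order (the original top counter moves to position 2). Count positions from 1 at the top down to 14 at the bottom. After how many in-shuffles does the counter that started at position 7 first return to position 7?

Follow position 7 under repeated in-shuffles:
7 → 14 → 13 → 11 → 7
It first returns after 4 in-shuffles.

4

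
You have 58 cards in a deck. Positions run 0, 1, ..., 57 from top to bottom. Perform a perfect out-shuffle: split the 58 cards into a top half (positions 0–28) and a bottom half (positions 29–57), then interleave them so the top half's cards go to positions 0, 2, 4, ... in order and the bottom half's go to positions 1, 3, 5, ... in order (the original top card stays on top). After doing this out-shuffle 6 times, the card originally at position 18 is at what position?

Track the card's position through each out-shuffle:
18 → 36 → 15 → 30 → 3 → 6 → 12

12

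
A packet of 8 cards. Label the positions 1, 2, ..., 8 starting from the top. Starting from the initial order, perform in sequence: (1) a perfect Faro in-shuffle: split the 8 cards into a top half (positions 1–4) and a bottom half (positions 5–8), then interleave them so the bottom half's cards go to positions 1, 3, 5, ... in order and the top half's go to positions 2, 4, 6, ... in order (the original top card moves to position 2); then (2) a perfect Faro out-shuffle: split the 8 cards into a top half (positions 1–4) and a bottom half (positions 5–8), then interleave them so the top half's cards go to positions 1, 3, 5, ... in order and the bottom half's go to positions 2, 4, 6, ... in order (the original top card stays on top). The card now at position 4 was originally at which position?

Undo the operations in reverse order, starting from position 4:
  undo op 2 (out-shuffle, from bottom half): 4 ← 6
  undo op 1 (in-shuffle, from top half): 6 ← 3
So the card at position 4 came from original position 3.

3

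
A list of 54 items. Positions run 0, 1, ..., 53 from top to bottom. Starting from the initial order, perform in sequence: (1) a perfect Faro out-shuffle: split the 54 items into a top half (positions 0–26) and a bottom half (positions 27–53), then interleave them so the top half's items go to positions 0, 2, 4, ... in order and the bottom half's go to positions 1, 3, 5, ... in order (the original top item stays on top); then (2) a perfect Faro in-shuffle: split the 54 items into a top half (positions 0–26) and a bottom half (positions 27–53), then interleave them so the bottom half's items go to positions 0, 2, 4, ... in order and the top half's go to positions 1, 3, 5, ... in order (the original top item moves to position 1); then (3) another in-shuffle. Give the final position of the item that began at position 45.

41

Track the item from position 45 forward through each operation:
  after op 1 (out-shuffle): 45 → 37
  after op 2 (in-shuffle): 37 → 20
  after op 3 (in-shuffle): 20 → 41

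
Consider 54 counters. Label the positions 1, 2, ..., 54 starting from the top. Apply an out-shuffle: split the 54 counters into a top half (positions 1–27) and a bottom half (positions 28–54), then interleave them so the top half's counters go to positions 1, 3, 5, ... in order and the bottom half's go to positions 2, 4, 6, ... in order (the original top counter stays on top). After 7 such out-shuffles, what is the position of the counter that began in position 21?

Track the counter's position through each out-shuffle:
21 → 41 → 28 → 2 → 3 → 5 → 9 → 17

17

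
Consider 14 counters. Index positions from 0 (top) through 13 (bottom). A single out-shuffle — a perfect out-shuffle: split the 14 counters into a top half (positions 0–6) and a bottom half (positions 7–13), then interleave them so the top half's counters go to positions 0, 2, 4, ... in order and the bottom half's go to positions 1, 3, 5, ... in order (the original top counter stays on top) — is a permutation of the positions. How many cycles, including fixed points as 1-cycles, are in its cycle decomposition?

Trace each unvisited position around until it returns:
(0) (1 2 4 8 3 6 ... len 12) (13)
3 cycles in total.

3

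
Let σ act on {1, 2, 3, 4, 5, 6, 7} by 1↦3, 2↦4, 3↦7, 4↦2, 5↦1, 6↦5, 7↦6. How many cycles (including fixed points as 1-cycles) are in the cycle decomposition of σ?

Cycle decomposition: (1 3 7 6 5) (2 4).
2 cycles.

2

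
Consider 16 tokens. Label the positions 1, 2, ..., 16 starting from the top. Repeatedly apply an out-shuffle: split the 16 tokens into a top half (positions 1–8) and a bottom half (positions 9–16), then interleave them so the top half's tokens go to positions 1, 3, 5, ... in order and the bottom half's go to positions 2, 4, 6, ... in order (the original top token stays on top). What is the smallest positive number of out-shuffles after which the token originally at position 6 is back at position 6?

2

Follow position 6 under repeated out-shuffles:
6 → 11 → 6
It first returns after 2 out-shuffles.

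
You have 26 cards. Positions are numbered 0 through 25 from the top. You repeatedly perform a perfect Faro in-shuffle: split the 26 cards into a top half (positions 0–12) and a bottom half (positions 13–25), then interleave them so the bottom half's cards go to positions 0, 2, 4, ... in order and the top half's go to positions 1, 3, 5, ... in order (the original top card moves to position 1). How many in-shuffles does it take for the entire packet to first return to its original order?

18

The in-shuffle permutes the 26 positions with cycle lengths [2, 6, 18].
Every card is home exactly when every cycle has completed a whole number of laps, i.e. after lcm(2, 6, 18) = 18 in-shuffles.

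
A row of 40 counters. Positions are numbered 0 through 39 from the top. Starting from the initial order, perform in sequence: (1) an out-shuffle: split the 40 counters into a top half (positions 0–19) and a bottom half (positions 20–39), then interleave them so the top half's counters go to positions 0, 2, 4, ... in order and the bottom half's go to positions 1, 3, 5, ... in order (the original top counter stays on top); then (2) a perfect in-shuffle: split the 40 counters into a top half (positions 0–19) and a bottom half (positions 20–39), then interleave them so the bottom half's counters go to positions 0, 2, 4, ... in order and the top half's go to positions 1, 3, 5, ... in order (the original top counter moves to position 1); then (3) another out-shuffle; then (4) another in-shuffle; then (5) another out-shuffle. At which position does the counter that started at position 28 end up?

5

Track the counter from position 28 forward through each operation:
  after op 1 (out-shuffle): 28 → 17
  after op 2 (in-shuffle): 17 → 35
  after op 3 (out-shuffle): 35 → 31
  after op 4 (in-shuffle): 31 → 22
  after op 5 (out-shuffle): 22 → 5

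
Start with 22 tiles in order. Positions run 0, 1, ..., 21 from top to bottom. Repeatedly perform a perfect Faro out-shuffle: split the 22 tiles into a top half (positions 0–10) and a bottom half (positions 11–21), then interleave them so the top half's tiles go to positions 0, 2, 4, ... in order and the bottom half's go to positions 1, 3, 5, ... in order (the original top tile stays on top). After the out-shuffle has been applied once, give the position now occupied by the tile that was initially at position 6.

12

Track the tile's position through each out-shuffle:
6 → 12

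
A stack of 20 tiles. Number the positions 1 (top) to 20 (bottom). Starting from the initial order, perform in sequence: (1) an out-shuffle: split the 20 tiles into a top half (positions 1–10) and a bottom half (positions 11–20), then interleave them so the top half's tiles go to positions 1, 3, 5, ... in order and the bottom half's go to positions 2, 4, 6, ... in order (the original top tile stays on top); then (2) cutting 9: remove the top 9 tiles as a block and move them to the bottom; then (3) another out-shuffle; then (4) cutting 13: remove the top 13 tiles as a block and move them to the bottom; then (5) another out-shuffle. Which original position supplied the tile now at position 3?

Undo the operations in reverse order, starting from position 3:
  undo op 5 (out-shuffle, from top half): 3 ← 2
  undo op 4 (cut 13): 2 ← 15
  undo op 3 (out-shuffle, from top half): 15 ← 8
  undo op 2 (cut 9): 8 ← 17
  undo op 1 (out-shuffle, from top half): 17 ← 9
So the tile at position 3 came from original position 9.

9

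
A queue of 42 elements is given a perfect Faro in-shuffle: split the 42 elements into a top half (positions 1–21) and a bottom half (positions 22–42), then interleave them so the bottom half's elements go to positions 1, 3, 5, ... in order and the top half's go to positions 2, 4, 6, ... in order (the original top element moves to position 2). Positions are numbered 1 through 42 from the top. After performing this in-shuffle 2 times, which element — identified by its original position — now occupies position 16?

Work backwards from position 16, undoing one in-shuffle at a time:
16 ← 8 ← 4
So the element now at position 16 started at position 4.

4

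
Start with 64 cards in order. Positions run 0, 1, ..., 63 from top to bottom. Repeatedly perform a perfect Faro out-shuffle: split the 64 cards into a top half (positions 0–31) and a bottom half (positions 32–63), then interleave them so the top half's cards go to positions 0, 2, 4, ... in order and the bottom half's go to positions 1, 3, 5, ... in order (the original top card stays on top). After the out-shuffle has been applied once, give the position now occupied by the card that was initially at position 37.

11

Track the card's position through each out-shuffle:
37 → 11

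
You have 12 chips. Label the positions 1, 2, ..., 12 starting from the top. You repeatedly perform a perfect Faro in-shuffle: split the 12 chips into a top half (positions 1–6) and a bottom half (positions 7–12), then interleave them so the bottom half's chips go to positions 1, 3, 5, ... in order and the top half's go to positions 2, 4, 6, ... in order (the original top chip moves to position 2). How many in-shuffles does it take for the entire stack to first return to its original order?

The in-shuffle permutes the 12 positions with cycle lengths [12].
Every chip is home exactly when every cycle has completed a whole number of laps, i.e. after lcm(12) = 12 in-shuffles.

12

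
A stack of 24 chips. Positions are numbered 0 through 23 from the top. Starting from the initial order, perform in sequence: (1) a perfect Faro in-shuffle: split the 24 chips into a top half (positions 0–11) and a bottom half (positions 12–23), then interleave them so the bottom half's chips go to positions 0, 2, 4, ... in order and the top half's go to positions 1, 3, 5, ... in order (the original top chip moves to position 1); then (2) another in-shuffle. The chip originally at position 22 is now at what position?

16

Track the chip from position 22 forward through each operation:
  after op 1 (in-shuffle): 22 → 20
  after op 2 (in-shuffle): 20 → 16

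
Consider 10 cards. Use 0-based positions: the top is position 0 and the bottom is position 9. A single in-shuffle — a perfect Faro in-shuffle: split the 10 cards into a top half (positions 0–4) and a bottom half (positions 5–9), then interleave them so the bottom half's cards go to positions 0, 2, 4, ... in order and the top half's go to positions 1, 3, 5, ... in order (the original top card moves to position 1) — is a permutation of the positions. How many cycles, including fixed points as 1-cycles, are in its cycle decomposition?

Trace each unvisited position around until it returns:
(0 1 3 7 4 9 8 6 2 5)
1 cycle in total.

1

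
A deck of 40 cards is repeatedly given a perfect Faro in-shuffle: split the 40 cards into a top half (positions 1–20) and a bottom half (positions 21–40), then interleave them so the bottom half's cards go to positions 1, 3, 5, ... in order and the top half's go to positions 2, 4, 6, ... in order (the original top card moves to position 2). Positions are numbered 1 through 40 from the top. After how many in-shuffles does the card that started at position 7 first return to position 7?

20

Follow position 7 under repeated in-shuffles:
7 → 14 → 28 → 15 → 30 → 19 → 38 → 35 → 29 → 17 → 34 → 27 → 13 → 26 → 11 → 22 → 3 → 6 → 12 → 24 → 7
It first returns after 20 in-shuffles.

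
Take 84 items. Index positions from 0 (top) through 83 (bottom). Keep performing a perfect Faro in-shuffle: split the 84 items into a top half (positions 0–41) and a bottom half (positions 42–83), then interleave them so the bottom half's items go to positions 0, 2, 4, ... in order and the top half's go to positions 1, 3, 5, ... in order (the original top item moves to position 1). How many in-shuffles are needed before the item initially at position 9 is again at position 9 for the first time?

8

Follow position 9 under repeated in-shuffles:
9 → 19 → 39 → 79 → 74 → 64 → 44 → 4 → 9
It first returns after 8 in-shuffles.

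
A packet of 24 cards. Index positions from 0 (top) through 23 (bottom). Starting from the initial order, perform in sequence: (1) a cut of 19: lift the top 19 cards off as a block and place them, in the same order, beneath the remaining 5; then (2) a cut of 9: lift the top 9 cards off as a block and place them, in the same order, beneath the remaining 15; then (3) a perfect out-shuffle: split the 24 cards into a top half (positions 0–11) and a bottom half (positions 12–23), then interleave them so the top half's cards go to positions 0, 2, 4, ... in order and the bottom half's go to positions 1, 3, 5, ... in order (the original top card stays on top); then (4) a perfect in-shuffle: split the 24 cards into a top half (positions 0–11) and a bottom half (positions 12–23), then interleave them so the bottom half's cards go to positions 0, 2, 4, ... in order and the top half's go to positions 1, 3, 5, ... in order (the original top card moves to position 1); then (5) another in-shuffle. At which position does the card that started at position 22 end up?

Track the card from position 22 forward through each operation:
  after op 1 (cut 19): 22 → 3
  after op 2 (cut 9): 3 → 18
  after op 3 (out-shuffle): 18 → 13
  after op 4 (in-shuffle): 13 → 2
  after op 5 (in-shuffle): 2 → 5

5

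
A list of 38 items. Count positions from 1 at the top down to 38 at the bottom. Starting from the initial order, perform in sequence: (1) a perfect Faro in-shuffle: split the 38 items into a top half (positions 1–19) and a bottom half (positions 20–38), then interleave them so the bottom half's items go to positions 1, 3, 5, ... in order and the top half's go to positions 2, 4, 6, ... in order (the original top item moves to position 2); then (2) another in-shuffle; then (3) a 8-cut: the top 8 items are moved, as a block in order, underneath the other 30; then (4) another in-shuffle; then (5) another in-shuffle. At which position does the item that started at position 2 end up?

Track the item from position 2 forward through each operation:
  after op 1 (in-shuffle): 2 → 4
  after op 2 (in-shuffle): 4 → 8
  after op 3 (cut 8): 8 → 38
  after op 4 (in-shuffle): 38 → 37
  after op 5 (in-shuffle): 37 → 35

35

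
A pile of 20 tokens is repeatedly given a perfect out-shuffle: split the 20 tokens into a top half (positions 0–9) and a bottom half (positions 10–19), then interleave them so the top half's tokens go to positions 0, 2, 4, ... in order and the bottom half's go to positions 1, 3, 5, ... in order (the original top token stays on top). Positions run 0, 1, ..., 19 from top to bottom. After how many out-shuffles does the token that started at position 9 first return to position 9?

18

Follow position 9 under repeated out-shuffles:
9 → 18 → 17 → 15 → 11 → 3 → 6 → 12 → 5 → 10 → 1 → 2 → 4 → 8 → 16 → 13 → 7 → 14 → 9
It first returns after 18 out-shuffles.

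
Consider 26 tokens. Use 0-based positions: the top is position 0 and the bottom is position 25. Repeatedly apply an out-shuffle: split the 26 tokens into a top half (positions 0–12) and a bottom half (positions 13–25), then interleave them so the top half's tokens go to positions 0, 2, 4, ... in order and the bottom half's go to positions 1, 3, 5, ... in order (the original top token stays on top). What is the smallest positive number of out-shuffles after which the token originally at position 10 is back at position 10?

4

Follow position 10 under repeated out-shuffles:
10 → 20 → 15 → 5 → 10
It first returns after 4 out-shuffles.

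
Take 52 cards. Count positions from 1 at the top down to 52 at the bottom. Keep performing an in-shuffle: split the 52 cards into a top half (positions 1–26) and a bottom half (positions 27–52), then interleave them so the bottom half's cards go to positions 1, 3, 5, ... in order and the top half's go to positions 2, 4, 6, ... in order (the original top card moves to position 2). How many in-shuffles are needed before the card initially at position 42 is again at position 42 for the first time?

52

Follow position 42 under repeated in-shuffles:
42 → 31 → 9 → 18 → 36 → 19 → 38 → 23 → ... → 42 (length 52)
It first returns after 52 in-shuffles.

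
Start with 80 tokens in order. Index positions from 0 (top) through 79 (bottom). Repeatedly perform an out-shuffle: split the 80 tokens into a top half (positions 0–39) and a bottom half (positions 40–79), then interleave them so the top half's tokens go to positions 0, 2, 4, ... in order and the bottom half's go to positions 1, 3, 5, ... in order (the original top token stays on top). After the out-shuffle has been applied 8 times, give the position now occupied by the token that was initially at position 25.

Track the token's position through each out-shuffle:
25 → 50 → 21 → 42 → 5 → 10 → 20 → 40 → 1

1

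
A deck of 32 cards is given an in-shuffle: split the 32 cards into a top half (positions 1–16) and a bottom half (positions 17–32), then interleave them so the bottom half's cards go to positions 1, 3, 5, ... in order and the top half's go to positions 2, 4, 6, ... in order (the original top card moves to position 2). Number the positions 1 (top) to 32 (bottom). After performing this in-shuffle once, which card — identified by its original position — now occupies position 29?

Work backwards from position 29, undoing one in-shuffle at a time:
29 ← 31
So the card now at position 29 started at position 31.

31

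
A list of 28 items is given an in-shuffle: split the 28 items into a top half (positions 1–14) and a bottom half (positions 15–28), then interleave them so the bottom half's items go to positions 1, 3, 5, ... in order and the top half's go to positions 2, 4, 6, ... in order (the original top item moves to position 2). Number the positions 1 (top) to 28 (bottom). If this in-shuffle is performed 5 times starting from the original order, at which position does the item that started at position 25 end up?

17

Track the item's position through each in-shuffle:
25 → 21 → 13 → 26 → 23 → 17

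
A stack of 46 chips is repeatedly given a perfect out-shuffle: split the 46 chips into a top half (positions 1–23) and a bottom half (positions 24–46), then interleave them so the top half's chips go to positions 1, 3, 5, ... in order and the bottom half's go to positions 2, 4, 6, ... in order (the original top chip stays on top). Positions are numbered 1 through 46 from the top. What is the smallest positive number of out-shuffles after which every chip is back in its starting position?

The out-shuffle permutes the 46 positions with cycle lengths [1, 1, 2, 4, 4, 4, 6, 12, 12].
Every chip is home exactly when every cycle has completed a whole number of laps, i.e. after lcm(1, 2, 4, 6, 12) = 12 out-shuffles.

12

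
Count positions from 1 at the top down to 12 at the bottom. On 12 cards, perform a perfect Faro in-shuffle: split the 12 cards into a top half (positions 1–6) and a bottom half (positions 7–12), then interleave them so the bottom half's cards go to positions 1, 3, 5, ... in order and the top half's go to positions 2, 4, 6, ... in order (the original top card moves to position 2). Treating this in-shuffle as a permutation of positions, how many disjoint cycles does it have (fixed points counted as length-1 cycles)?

Trace each unvisited position around until it returns:
(1 2 4 8 3 6 ... len 12)
1 cycle in total.

1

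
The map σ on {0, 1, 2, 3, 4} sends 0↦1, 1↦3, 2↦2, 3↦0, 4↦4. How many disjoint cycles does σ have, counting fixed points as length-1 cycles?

Cycle decomposition: (0 1 3) (2) (4).
3 cycles.

3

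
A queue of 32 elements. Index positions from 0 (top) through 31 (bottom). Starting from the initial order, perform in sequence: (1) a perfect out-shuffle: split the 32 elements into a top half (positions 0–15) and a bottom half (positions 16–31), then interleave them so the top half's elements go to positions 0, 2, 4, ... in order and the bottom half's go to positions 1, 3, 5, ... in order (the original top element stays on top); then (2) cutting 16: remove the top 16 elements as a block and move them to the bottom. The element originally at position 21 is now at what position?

Track the element from position 21 forward through each operation:
  after op 1 (out-shuffle): 21 → 11
  after op 2 (cut 16): 11 → 27

27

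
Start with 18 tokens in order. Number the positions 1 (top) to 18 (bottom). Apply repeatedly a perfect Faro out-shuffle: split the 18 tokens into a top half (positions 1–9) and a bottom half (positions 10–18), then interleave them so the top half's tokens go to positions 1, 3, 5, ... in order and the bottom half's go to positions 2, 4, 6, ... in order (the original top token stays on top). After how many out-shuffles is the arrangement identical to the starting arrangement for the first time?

The out-shuffle permutes the 18 positions with cycle lengths [1, 1, 8, 8].
Every token is home exactly when every cycle has completed a whole number of laps, i.e. after lcm(1, 8) = 8 out-shuffles.

8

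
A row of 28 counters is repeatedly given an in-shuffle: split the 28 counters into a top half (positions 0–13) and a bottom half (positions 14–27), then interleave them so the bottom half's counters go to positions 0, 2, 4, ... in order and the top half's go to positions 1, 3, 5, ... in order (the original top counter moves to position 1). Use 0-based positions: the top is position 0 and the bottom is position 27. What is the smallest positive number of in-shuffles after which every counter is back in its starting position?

28

The in-shuffle permutes the 28 positions with cycle lengths [28].
Every counter is home exactly when every cycle has completed a whole number of laps, i.e. after lcm(28) = 28 in-shuffles.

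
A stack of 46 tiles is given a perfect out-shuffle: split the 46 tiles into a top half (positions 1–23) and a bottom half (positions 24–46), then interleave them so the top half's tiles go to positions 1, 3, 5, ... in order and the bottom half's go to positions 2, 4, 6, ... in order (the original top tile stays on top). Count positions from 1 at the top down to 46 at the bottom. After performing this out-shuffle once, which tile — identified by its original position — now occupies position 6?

26

Work backwards from position 6, undoing one out-shuffle at a time:
6 ← 26
So the tile now at position 6 started at position 26.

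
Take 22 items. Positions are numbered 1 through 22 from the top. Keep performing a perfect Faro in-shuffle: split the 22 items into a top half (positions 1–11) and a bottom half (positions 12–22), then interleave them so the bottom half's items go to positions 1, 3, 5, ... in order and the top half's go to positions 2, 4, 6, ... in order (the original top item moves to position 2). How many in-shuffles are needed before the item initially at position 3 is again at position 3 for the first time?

11

Follow position 3 under repeated in-shuffles:
3 → 6 → 12 → 1 → 2 → 4 → 8 → 16 → 9 → 18 → 13 → 3
It first returns after 11 in-shuffles.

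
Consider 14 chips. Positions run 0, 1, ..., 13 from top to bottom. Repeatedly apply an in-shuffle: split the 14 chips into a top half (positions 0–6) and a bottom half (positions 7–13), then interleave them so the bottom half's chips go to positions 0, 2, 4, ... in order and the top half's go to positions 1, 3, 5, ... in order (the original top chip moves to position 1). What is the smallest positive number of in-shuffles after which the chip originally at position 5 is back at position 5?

4

Follow position 5 under repeated in-shuffles:
5 → 11 → 8 → 2 → 5
It first returns after 4 in-shuffles.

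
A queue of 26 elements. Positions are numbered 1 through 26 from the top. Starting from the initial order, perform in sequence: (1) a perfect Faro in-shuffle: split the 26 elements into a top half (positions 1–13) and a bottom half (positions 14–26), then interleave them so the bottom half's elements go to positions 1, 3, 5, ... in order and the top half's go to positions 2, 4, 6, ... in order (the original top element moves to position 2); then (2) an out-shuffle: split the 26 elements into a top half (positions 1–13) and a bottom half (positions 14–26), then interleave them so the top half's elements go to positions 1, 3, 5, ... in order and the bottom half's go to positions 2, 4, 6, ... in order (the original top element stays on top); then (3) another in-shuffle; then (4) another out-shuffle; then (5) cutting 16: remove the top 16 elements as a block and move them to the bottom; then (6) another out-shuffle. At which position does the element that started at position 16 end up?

14

Track the element from position 16 forward through each operation:
  after op 1 (in-shuffle): 16 → 5
  after op 2 (out-shuffle): 5 → 9
  after op 3 (in-shuffle): 9 → 18
  after op 4 (out-shuffle): 18 → 10
  after op 5 (cut 16): 10 → 20
  after op 6 (out-shuffle): 20 → 14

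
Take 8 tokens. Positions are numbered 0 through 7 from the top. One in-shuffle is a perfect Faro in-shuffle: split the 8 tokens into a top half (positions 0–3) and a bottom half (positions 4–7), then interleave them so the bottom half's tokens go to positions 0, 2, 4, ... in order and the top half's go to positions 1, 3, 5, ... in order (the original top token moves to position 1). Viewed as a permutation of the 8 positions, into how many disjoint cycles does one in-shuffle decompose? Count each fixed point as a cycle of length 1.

2

Trace each unvisited position around until it returns:
(0 1 3 7 6 4) (2 5)
2 cycles in total.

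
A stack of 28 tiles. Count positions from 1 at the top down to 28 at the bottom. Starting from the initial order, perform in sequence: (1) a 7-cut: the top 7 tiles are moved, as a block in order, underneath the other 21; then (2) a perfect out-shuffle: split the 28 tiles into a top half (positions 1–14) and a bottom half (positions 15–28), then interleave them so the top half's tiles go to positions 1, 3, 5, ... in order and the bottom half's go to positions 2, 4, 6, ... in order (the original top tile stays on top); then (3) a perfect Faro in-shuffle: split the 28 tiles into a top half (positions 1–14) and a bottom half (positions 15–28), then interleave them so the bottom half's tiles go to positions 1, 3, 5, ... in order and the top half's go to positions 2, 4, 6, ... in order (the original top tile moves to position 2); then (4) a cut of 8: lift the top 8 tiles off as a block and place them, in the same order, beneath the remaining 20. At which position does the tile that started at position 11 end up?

6

Track the tile from position 11 forward through each operation:
  after op 1 (cut 7): 11 → 4
  after op 2 (out-shuffle): 4 → 7
  after op 3 (in-shuffle): 7 → 14
  after op 4 (cut 8): 14 → 6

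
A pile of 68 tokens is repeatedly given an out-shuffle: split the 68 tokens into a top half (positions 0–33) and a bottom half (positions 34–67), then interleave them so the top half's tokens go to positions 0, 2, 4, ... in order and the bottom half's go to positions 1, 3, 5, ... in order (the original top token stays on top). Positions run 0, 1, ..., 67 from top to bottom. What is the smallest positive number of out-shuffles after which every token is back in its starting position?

66

The out-shuffle permutes the 68 positions with cycle lengths [1, 1, 66].
Every token is home exactly when every cycle has completed a whole number of laps, i.e. after lcm(1, 66) = 66 out-shuffles.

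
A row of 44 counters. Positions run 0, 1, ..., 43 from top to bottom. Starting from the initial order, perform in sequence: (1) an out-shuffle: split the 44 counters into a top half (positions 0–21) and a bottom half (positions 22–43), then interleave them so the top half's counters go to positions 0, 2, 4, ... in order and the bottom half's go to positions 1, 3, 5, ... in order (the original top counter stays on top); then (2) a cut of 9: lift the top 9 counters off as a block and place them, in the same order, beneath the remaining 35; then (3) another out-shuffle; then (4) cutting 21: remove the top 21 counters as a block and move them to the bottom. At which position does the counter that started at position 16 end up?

26

Track the counter from position 16 forward through each operation:
  after op 1 (out-shuffle): 16 → 32
  after op 2 (cut 9): 32 → 23
  after op 3 (out-shuffle): 23 → 3
  after op 4 (cut 21): 3 → 26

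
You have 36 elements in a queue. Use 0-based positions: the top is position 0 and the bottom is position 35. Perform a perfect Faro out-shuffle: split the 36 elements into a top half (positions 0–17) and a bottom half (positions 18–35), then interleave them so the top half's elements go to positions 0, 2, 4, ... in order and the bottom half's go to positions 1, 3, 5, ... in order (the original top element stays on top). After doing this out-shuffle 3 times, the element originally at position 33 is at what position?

19

Track the element's position through each out-shuffle:
33 → 31 → 27 → 19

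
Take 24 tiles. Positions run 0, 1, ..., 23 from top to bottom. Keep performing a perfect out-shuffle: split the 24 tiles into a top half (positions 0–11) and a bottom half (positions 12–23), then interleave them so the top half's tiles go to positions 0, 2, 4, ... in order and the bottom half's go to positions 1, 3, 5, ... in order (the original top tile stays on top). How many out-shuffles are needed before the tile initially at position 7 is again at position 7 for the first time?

Follow position 7 under repeated out-shuffles:
7 → 14 → 5 → 10 → 20 → 17 → 11 → 22 → 21 → 19 → 15 → 7
It first returns after 11 out-shuffles.

11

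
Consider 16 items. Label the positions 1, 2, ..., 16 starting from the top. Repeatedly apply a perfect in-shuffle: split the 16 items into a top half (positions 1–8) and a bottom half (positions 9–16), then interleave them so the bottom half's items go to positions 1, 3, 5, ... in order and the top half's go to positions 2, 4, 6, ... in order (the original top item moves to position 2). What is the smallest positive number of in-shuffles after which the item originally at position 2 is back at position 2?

Follow position 2 under repeated in-shuffles:
2 → 4 → 8 → 16 → 15 → 13 → 9 → 1 → 2
It first returns after 8 in-shuffles.

8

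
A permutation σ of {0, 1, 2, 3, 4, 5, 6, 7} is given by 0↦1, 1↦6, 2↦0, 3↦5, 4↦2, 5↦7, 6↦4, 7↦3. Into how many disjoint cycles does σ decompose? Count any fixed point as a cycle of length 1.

2

Cycle decomposition: (0 1 6 4 2) (3 5 7).
2 cycles.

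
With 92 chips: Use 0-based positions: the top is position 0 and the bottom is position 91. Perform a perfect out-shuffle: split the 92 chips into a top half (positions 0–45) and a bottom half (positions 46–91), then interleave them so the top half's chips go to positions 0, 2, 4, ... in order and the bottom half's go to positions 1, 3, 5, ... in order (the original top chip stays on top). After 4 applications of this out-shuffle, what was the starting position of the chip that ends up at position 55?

Work backwards from position 55, undoing one out-shuffle at a time:
55 ← 73 ← 82 ← 41 ← 66
So the chip now at position 55 started at position 66.

66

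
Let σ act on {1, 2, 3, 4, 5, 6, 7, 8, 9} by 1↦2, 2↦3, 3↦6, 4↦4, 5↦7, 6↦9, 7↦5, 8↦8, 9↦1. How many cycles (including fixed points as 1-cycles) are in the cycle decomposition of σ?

4

Cycle decomposition: (1 2 3 6 9) (4) (5 7) (8).
4 cycles.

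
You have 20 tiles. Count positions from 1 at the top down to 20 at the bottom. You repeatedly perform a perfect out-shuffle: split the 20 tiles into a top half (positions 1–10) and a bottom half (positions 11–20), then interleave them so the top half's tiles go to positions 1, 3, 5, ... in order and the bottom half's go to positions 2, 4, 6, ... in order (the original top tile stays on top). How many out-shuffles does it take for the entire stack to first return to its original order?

The out-shuffle permutes the 20 positions with cycle lengths [1, 1, 18].
Every tile is home exactly when every cycle has completed a whole number of laps, i.e. after lcm(1, 18) = 18 out-shuffles.

18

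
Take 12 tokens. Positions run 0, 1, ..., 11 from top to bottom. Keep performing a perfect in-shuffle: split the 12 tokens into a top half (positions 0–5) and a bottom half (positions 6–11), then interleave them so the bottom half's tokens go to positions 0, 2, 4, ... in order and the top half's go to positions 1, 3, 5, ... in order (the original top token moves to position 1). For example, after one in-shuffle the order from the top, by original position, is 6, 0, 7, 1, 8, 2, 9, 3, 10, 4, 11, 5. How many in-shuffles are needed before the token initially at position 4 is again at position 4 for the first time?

Follow position 4 under repeated in-shuffles:
4 → 9 → 6 → 0 → 1 → 3 → 7 → 2 → 5 → 11 → 10 → 8 → 4
It first returns after 12 in-shuffles.

12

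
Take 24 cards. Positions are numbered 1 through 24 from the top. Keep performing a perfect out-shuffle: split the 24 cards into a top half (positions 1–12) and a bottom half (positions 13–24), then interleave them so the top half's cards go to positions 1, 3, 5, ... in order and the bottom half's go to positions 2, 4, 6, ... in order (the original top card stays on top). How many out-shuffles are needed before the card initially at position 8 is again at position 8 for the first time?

Follow position 8 under repeated out-shuffles:
8 → 15 → 6 → 11 → 21 → 18 → 12 → 23 → 22 → 20 → 16 → 8
It first returns after 11 out-shuffles.

11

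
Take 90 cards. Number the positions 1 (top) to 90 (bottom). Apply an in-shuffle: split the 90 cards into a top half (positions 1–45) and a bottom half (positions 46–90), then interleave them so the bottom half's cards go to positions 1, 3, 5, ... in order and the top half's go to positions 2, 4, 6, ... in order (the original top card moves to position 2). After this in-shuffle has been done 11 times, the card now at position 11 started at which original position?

22

Work backwards from position 11, undoing one in-shuffle at a time:
11 ← 51 ← 71 ← 81 ← 86 ← 43 ← 67 ← 79 ← 85 ← 88 ← 44 ← 22
So the card now at position 11 started at position 22.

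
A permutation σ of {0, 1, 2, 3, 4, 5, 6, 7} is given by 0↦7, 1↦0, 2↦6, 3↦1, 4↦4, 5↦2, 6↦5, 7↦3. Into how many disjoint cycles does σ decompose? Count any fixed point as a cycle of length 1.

3

Cycle decomposition: (0 7 3 1) (2 6 5) (4).
3 cycles.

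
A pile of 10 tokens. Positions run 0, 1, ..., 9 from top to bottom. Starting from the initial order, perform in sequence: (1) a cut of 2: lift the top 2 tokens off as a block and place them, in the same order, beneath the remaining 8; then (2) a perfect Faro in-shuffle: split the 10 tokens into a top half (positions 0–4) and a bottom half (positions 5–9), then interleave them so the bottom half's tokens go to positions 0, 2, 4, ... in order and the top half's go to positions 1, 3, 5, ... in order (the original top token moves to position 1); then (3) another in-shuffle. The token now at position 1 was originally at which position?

7

Undo the operations in reverse order, starting from position 1:
  undo op 3 (in-shuffle, from top half): 1 ← 0
  undo op 2 (in-shuffle, from bottom half): 0 ← 5
  undo op 1 (cut 2): 5 ← 7
So the token at position 1 came from original position 7.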